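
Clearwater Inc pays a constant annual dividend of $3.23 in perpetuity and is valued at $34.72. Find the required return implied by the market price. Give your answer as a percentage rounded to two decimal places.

9.30%

P = C/r ⇒ r = C/P = $3.23/$34.72 = 0.093030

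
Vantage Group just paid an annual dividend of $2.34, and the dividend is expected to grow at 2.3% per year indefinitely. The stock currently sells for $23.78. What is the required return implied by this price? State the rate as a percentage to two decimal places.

12.37%

D₁ = $2.34 × 1.023 = $2.3938
P = D₁/(r − g) ⇒ r = D₁/P + g = $2.3938/$23.78 + 0.023 = 0.100665 + 0.023 = 0.123665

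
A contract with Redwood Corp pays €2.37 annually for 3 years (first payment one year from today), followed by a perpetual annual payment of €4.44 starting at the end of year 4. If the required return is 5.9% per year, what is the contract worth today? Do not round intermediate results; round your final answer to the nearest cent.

€69.71

PV of 3-year annuity: €2.37 × [1 − (1+0.059)^−3] / 0.059 = 6.34678
Perpetuity value at year 3: €4.44 / 0.059 = 75.25424
PV of perpetuity: 75.25424 / (1+0.059)^3 = 63.36407
Total PV = 6.34678 + 63.36407 = 69.71085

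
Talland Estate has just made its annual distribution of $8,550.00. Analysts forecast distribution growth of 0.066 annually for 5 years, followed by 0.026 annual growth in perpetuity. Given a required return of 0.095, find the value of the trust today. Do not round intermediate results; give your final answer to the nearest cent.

D_1 = 9114.30000
D_2 = 9715.84380
D_3 = 10357.08949
D_4 = 11040.65740
D_5 = 11769.34079
Terminal value at year 5: TV = D_5×(1+g_2)/(r−g_2) = 12075.34365/0.069 = 175004.98037
P_0 = D_1/(1+r)^1 + D_2/(1+r)^2 + D_3/(1+r)^3 + D_4/(1+r)^4 + D_5/(1+r)^5 + TV/(1+r)^5
    = 8323.56164 + 8103.12029 + 7888.51710 + 7679.59747 + 7476.21087 + 111168.00510 = 150639.01246

$150639.01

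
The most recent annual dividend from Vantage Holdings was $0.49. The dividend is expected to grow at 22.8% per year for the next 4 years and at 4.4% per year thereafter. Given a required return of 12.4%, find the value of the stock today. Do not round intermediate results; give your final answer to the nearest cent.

$11.57

D_1 = 0.60172
D_2 = 0.73891
D_3 = 0.90738
D_4 = 1.11427
Terminal value at year 4: TV = D_4×(1+g_2)/(r−g_2) = 1.16330/0.08 = 14.54119
P_0 = D_1/(1+r)^1 + D_2/(1+r)^2 + D_3/(1+r)^3 + D_4/(1+r)^4 + TV/(1+r)^4
    = 0.53534 + 0.58487 + 0.63899 + 0.69811 + 9.11034 = 11.56765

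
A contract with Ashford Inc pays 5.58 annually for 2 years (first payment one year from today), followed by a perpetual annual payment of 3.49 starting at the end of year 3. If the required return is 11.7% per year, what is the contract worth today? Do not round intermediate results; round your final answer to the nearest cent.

PV of 2-year annuity: 5.58 × [1 − (1+0.117)^−2] / 0.117 = 9.46779
Perpetuity value at year 2: 3.49 / 0.117 = 29.82906
PV of perpetuity: 29.82906 / (1+0.117)^2 = 23.90745
Total PV = 9.46779 + 23.90745 = 33.37524

33.38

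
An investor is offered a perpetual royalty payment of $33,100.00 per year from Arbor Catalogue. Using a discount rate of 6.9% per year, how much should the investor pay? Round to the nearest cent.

$479710.14

Level perpetuity: PV = C / r = $33,100.00 / 0.069 = $479,710.14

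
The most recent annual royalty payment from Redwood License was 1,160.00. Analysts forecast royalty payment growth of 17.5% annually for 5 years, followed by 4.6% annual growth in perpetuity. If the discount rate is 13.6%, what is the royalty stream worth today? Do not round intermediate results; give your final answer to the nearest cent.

D_1 = 1363.00000
D_2 = 1601.52500
D_3 = 1881.79187
D_4 = 2211.10545
D_5 = 2598.04891
Terminal value at year 5: TV = D_5×(1+g_2)/(r−g_2) = 2717.55916/0.09 = 30195.10175
P_0 = D_1/(1+r)^1 + D_2/(1+r)^2 + D_3/(1+r)^3 + D_4/(1+r)^4 + D_5/(1+r)^5 + TV/(1+r)^5
    = 1199.82394 + 1241.01508 + 1283.62035 + 1327.68831 + 1373.26915 + 15960.43929 = 22385.85613

22385.86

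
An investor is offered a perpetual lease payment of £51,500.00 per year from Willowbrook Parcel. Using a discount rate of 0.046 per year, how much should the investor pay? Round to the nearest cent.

Level perpetuity: PV = C / r = £51,500.00 / 0.046 = £1,119,565.22

£1119565.22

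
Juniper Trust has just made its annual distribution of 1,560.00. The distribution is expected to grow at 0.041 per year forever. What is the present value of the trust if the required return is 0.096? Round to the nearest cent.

29526.55

D₁ = D₀ × (1 + g) = 1,560.00 × 1.041 = 1,623.9600
Growing perpetuity: P = D₁ / (r − g) = 1,623.9600 / (0.096 − 0.041) = 29,526.55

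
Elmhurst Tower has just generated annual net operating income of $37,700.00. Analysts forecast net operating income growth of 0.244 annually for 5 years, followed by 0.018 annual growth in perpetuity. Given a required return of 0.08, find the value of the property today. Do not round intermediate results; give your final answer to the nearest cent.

D_1 = 46898.80000
D_2 = 58342.10720
D_3 = 72577.58136
D_4 = 90286.51121
D_5 = 112316.41994
Terminal value at year 5: TV = D_5×(1+g_2)/(r−g_2) = 114338.11550/0.062 = 1844163.15325
P_0 = D_1/(1+r)^1 + D_2/(1+r)^2 + D_3/(1+r)^3 + D_4/(1+r)^4 + D_5/(1+r)^5 + TV/(1+r)^5
    = 43424.81481 + 50018.95336 + 57614.42406 + 66363.28104 + 76440.66816 + 1255106.45469 = 1548968.59613

$1548968.60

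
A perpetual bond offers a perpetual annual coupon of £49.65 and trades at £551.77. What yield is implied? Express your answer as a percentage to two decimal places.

P = C/r ⇒ r = C/P = £49.65/£551.77 = 0.089983

9.00%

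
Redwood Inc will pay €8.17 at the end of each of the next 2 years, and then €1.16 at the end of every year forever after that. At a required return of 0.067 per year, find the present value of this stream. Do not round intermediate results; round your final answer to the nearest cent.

€30.04

PV of 2-year annuity: €8.17 × [1 − (1+0.067)^−2] / 0.067 = 14.83316
Perpetuity value at year 2: €1.16 / 0.067 = 17.31343
PV of perpetuity: 17.31343 / (1+0.067)^2 = 15.20738
Total PV = 14.83316 + 15.20738 = 30.04054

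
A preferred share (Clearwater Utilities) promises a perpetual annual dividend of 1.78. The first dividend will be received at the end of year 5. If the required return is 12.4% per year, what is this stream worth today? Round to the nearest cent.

Value at end of year 4: C / r = 1.78 / 0.124 = 14.3548
Discount to today: PV = 14.3548 / (1 + 0.124)^4 = 14.3548 / 1.596119 = 8.99

8.99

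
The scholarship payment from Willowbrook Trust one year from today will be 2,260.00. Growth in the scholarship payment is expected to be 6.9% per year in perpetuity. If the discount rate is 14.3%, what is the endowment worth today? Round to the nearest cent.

Growing perpetuity: P = D₁ / (r − g) = 2,260.0000 / (0.143 − 0.069) = 30,540.54

30540.54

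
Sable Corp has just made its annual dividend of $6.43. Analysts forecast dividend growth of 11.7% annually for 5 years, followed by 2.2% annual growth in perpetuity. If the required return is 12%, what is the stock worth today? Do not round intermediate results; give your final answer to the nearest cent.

$98.06

D_1 = 7.18231
D_2 = 8.02264
D_3 = 8.96129
D_4 = 10.00976
D_5 = 11.18090
Terminal value at year 5: TV = D_5×(1+g_2)/(r−g_2) = 11.42688/0.098 = 116.60083
P_0 = D_1/(1+r)^1 + D_2/(1+r)^2 + D_3/(1+r)^3 + D_4/(1+r)^4 + D_5/(1+r)^5 + TV/(1+r)^5
    = 6.41278 + 6.39560 + 6.37847 + 6.36138 + 6.34434 + 66.16244 = 98.05502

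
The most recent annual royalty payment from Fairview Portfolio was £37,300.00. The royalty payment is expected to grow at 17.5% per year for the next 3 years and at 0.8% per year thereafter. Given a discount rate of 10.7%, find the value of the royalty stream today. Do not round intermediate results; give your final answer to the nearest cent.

D_1 = 43827.50000
D_2 = 51497.31250
D_3 = 60509.34219
Terminal value at year 3: TV = D_3×(1+g_2)/(r−g_2) = 60993.41692/0.099 = 616095.12045
P_0 = D_1/(1+r)^1 + D_2/(1+r)^2 + D_3/(1+r)^3 + TV/(1+r)^3
    = 39591.23758 + 42023.21965 + 44604.59177 + 454155.84350 = 580374.89250

£580374.89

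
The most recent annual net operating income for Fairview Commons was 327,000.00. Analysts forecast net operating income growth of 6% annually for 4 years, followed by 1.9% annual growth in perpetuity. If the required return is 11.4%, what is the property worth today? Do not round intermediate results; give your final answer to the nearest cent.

D_1 = 346620.00000
D_2 = 367417.20000
D_3 = 389462.23200
D_4 = 412829.96592
Terminal value at year 4: TV = D_4×(1+g_2)/(r−g_2) = 420673.73527/0.095 = 4428144.58182
P_0 = D_1/(1+r)^1 + D_2/(1+r)^2 + D_3/(1+r)^3 + D_4/(1+r)^4 + TV/(1+r)^4
    = 311149.01257 + 296066.38539 + 281714.87299 + 268059.03534 + 2875285.86328 = 4032275.16957

4032275.17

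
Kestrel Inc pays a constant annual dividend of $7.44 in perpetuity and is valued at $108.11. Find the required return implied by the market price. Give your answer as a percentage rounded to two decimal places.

P = C/r ⇒ r = C/P = $7.44/$108.11 = 0.068819

6.88%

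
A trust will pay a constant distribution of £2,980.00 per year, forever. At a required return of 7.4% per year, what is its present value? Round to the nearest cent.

Level perpetuity: PV = C / r = £2,980.00 / 0.074 = £40,270.27

£40270.27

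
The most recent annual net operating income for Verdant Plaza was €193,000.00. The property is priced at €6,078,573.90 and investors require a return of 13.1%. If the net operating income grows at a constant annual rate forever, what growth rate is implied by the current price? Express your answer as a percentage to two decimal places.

9.62%

P = D₀(1+g)/(r−g) ⇒ P(r−g) = D₀(1+g) ⇒ g(P+D₀) = P·r − D₀
g = (P·r − D₀)/(P + D₀) = (€6,078,573.90×0.131 − €193,000.00) / (€6,078,573.90 + €193,000.00) = 0.096195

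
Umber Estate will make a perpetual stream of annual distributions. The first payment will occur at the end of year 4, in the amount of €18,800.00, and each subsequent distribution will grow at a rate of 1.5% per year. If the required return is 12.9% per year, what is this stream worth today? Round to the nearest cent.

Value at end of year 3: C₁ / (r − g) = €18,800.00 / (0.129 − 0.015) = €164,912.2807
Discount to today: PV = €164,912.2807 / (1 + 0.129)^3 = €164,912.2807 / 1.439070 = €114,596.45

€114596.45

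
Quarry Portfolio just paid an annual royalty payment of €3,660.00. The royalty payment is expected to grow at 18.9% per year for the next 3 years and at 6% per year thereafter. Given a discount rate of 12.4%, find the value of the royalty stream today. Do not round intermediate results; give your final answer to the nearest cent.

€84054.83

D_1 = 4351.74000
D_2 = 5174.21886
D_3 = 6152.14622
Terminal value at year 3: TV = D_3×(1+g_2)/(r−g_2) = 6521.27500/0.064 = 101894.92184
P_0 = D_1/(1+r)^1 + D_2/(1+r)^2 + D_3/(1+r)^3 + TV/(1+r)^3
    = 3871.65480 + 4095.54943 + 4332.39170 + 71755.23760 = 84054.83354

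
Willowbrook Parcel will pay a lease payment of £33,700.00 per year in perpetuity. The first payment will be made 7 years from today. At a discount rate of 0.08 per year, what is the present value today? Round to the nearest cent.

Value at end of year 6: C / r = £33,700.00 / 0.08 = £421,250.0000
Discount to today: PV = £421,250.0000 / (1 + 0.08)^6 = £421,250.0000 / 1.586874 = £265,458.96

£265458.96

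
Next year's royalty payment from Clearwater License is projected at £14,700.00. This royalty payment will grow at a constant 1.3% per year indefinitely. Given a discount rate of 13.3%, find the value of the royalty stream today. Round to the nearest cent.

Growing perpetuity: P = D₁ / (r − g) = £14,700.0000 / (0.133 − 0.013) = £122,500.00

£122500.00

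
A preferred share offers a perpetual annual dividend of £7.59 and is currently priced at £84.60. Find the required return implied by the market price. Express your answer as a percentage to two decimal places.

P = C/r ⇒ r = C/P = £7.59/£84.60 = 0.089716

8.97%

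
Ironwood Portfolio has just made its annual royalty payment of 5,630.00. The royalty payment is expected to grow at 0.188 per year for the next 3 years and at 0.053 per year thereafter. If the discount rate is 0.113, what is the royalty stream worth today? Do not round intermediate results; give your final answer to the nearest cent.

D_1 = 6688.44000
D_2 = 7945.86672
D_3 = 9439.68966
Terminal value at year 3: TV = D_3×(1+g_2)/(r−g_2) = 9939.99322/0.06 = 165666.55359
P_0 = D_1/(1+r)^1 + D_2/(1+r)^2 + D_3/(1+r)^3 + TV/(1+r)^3
    = 6009.38005 + 6414.32480 + 6846.55693 + 120157.07414 = 139427.33592

139427.34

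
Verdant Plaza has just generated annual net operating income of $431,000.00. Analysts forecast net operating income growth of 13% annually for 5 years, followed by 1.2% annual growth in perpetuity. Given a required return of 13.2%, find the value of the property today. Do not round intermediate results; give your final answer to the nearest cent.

D_1 = 487030.00000
D_2 = 550343.90000
D_3 = 621888.60700
D_4 = 702734.12591
D_5 = 794089.56228
Terminal value at year 5: TV = D_5×(1+g_2)/(r−g_2) = 803618.63703/0.12 = 6696821.97521
P_0 = D_1/(1+r)^1 + D_2/(1+r)^2 + D_3/(1+r)^3 + D_4/(1+r)^4 + D_5/(1+r)^5 + TV/(1+r)^5
    = 430238.51590 + 429478.37718 + 428719.58146 + 427962.12637 + 427206.00954 + 3602770.68045 = 5746375.29090

$5746375.29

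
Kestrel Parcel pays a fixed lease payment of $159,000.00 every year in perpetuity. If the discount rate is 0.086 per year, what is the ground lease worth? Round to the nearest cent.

Level perpetuity: PV = C / r = $159,000.00 / 0.086 = $1,848,837.21

$1848837.21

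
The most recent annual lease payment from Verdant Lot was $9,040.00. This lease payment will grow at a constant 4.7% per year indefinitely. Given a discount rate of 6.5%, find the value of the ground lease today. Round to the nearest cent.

D₁ = D₀ × (1 + g) = $9,040.00 × 1.047 = $9,464.8800
Growing perpetuity: P = D₁ / (r − g) = $9,464.8800 / (0.065 − 0.047) = $525,826.67

$525826.67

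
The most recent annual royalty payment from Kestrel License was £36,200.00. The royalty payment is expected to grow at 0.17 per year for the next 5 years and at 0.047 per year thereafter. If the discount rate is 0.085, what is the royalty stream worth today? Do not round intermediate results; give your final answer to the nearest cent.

D_1 = 42354.00000
D_2 = 49554.18000
D_3 = 57978.39060
D_4 = 67834.71700
D_5 = 79366.61889
Terminal value at year 5: TV = D_5×(1+g_2)/(r−g_2) = 83096.84998/0.038 = 2186759.21001
P_0 = D_1/(1+r)^1 + D_2/(1+r)^2 + D_3/(1+r)^3 + D_4/(1+r)^4 + D_5/(1+r)^5 + TV/(1+r)^5
    = 39035.94470 + 42094.06018 + 45391.75153 + 48947.78737 + 52782.40666 + 1454294.20445 = 1682546.15489

£1682546.15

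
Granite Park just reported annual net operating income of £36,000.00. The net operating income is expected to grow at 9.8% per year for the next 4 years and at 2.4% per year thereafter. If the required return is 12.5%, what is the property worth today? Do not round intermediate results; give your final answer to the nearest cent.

D_1 = 39528.00000
D_2 = 43401.74400
D_3 = 47655.11491
D_4 = 52325.31617
Terminal value at year 4: TV = D_4×(1+g_2)/(r−g_2) = 53581.12376/0.101 = 530506.17586
P_0 = D_1/(1+r)^1 + D_2/(1+r)^2 + D_3/(1+r)^3 + D_4/(1+r)^4 + TV/(1+r)^4
    = 35136.00000 + 34292.73600 + 33469.71034 + 32666.43729 + 331192.39389 = 466757.27751

£466757.28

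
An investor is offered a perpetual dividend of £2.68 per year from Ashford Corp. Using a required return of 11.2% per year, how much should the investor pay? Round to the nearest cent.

Level perpetuity: PV = C / r = £2.68 / 0.112 = £23.93

£23.93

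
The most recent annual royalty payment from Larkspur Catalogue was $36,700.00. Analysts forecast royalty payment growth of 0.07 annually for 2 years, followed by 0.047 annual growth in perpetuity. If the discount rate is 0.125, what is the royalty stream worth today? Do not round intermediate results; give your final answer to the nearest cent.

D_1 = 39269.00000
D_2 = 42017.83000
Terminal value at year 2: TV = D_2×(1+g_2)/(r−g_2) = 43992.66801/0.078 = 564008.56423
P_0 = D_1/(1+r)^1 + D_2/(1+r)^2 + TV/(1+r)^2
    = 34905.77778 + 33199.27309 + 445636.39643 = 513741.44729

$513741.45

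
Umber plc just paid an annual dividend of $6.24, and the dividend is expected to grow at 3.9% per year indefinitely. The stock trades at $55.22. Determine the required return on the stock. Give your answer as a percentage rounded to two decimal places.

15.64%

D₁ = $6.24 × 1.039 = $6.4834
P = D₁/(r − g) ⇒ r = D₁/P + g = $6.4834/$55.22 + 0.039 = 0.117410 + 0.039 = 0.156410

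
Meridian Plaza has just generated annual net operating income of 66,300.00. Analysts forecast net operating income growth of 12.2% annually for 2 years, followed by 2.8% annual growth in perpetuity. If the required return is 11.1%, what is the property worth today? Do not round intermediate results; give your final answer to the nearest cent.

972078.37

D_1 = 74388.60000
D_2 = 83464.00920
Terminal value at year 2: TV = D_2×(1+g_2)/(r−g_2) = 85801.00146/0.083 = 1033747.00551
P_0 = D_1/(1+r)^1 + D_2/(1+r)^2 + TV/(1+r)^2
    = 66956.43564 + 67619.37065 + 837502.56660 = 972078.37290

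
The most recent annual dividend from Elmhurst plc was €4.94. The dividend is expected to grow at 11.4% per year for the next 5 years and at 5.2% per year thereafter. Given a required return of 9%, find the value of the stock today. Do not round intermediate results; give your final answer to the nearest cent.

€178.87

D_1 = 5.50316
D_2 = 6.13052
D_3 = 6.82940
D_4 = 7.60795
D_5 = 8.47526
Terminal value at year 5: TV = D_5×(1+g_2)/(r−g_2) = 8.91597/0.038 = 234.63081
P_0 = D_1/(1+r)^1 + D_2/(1+r)^2 + D_3/(1+r)^3 + D_4/(1+r)^4 + D_5/(1+r)^5 + TV/(1+r)^5
    = 5.04877 + 5.15994 + 5.27355 + 5.38966 + 5.50834 + 152.49393 = 178.87419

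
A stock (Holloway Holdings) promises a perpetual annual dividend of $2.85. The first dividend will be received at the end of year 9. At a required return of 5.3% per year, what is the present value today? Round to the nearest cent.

Value at end of year 8: C / r = $2.85 / 0.053 = $53.7736
Discount to today: PV = $53.7736 / (1 + 0.053)^8 = $53.7736 / 1.511565 = $35.57

$35.57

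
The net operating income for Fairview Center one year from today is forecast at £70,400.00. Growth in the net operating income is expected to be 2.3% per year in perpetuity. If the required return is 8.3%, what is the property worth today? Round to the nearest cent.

Growing perpetuity: P = D₁ / (r − g) = £70,400.0000 / (0.083 − 0.023) = £1,173,333.33

£1173333.33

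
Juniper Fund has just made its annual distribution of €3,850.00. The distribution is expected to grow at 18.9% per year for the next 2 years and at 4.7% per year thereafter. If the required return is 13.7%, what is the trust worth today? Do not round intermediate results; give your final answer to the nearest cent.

€57215.03

D_1 = 4577.65000
D_2 = 5442.82585
Terminal value at year 2: TV = D_2×(1+g_2)/(r−g_2) = 5698.63866/0.09 = 63318.20739
P_0 = D_1/(1+r)^1 + D_2/(1+r)^2 + TV/(1+r)^2
    = 4026.07740 + 4210.20759 + 48978.74824 = 57215.03323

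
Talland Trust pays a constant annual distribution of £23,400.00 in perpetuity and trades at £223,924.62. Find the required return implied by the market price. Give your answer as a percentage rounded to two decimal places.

P = C/r ⇒ r = C/P = £23,400.00/£223,924.62 = 0.104499

10.45%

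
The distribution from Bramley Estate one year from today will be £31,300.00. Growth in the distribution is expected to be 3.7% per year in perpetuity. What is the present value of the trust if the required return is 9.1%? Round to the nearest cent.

£579629.63

Growing perpetuity: P = D₁ / (r − g) = £31,300.0000 / (0.091 − 0.037) = £579,629.63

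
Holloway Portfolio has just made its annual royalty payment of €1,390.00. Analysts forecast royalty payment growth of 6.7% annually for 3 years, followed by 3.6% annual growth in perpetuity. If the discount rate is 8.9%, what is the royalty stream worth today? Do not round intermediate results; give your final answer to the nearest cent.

€29560.68

D_1 = 1483.13000
D_2 = 1582.49971
D_3 = 1688.52719
Terminal value at year 3: TV = D_3×(1+g_2)/(r−g_2) = 1749.31417/0.053 = 33005.92773
P_0 = D_1/(1+r)^1 + D_2/(1+r)^2 + D_3/(1+r)^3 + TV/(1+r)^3
    = 1361.91919 + 1334.40567 + 1307.44798 + 25556.90773 = 29560.68058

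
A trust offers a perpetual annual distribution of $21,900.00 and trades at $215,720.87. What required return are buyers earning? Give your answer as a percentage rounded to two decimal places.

P = C/r ⇒ r = C/P = $21,900.00/$215,720.87 = 0.101520

10.15%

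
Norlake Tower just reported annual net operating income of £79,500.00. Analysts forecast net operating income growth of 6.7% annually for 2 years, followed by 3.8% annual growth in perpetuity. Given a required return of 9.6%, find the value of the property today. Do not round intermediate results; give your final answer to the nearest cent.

£1501224.08

D_1 = 84826.50000
D_2 = 90509.87550
Terminal value at year 2: TV = D_2×(1+g_2)/(r−g_2) = 93949.25077/0.058 = 1619814.66843
P_0 = D_1/(1+r)^1 + D_2/(1+r)^2 + TV/(1+r)^2
    = 77396.44161 + 75348.54306 + 1348479.09821 = 1501224.08287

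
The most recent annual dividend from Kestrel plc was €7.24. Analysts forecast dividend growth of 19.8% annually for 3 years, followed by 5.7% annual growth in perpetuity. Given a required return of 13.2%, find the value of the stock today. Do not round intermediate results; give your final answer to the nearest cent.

D_1 = 8.67352
D_2 = 10.39088
D_3 = 12.44827
Terminal value at year 3: TV = D_3×(1+g_2)/(r−g_2) = 13.15782/0.075 = 175.43763
P_0 = D_1/(1+r)^1 + D_2/(1+r)^2 + D_3/(1+r)^3 + TV/(1+r)^3
    = 7.66212 + 8.10885 + 8.58163 + 120.94376 = 145.29636

€145.30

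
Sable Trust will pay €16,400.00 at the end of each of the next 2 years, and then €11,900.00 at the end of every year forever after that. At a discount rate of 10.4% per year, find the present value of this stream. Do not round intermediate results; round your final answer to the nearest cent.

PV of 2-year annuity: €16,400.00 × [1 − (1+0.104)^−2] / 0.104 = 28310.75404
Perpetuity value at year 2: €11,900.00 / 0.104 = 114423.07692
PV of perpetuity: 114423.07692 / (1+0.104)^2 = 93880.51759
Total PV = 28310.75404 + 93880.51759 = 122191.27163

€122191.27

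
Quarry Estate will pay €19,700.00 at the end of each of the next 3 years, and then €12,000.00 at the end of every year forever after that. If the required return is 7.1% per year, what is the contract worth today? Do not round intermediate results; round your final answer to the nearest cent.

€189184.46

PV of 3-year annuity: €19,700.00 × [1 − (1+0.071)^−3] / 0.071 = 51604.71533
Perpetuity value at year 3: €12,000.00 / 0.071 = 169014.08451
PV of perpetuity: 169014.08451 / (1+0.071)^3 = 137579.74014
Total PV = 51604.71533 + 137579.74014 = 189184.45547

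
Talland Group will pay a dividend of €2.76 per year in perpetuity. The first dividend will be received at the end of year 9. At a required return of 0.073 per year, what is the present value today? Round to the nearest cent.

Value at end of year 8: C / r = €2.76 / 0.073 = €37.8082
Discount to today: PV = €37.8082 / (1 + 0.073)^8 = €37.8082 / 1.757105 = €21.52

€21.52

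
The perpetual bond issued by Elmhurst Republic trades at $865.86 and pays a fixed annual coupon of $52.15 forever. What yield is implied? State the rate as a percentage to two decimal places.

6.02%

P = C/r ⇒ r = C/P = $52.15/$865.86 = 0.060229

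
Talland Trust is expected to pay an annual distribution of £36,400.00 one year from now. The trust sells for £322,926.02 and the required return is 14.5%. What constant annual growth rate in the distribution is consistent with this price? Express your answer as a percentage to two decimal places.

P = D₁/(r−g) ⇒ g = r − D₁/P = 0.145 − £36,400.00/£322,926.02 = 0.032281

3.23%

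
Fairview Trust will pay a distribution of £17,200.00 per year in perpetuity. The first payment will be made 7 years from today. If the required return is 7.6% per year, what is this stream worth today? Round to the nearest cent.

Value at end of year 6: C / r = £17,200.00 / 0.076 = £226,315.7895
Discount to today: PV = £226,315.7895 / (1 + 0.076)^6 = £226,315.7895 / 1.551935 = £145,828.10

£145828.10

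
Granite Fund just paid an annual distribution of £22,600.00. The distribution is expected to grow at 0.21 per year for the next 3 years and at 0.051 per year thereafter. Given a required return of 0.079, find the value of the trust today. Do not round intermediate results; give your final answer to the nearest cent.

D_1 = 27346.00000
D_2 = 33088.66000
D_3 = 40037.27860
Terminal value at year 3: TV = D_3×(1+g_2)/(r−g_2) = 42079.17981/0.028 = 1502827.85031
P_0 = D_1/(1+r)^1 + D_2/(1+r)^2 + D_3/(1+r)^3 + TV/(1+r)^3
    = 25343.83689 + 28420.79947 + 31871.33213 + 1196313.21656 = 1281949.18504

£1281949.19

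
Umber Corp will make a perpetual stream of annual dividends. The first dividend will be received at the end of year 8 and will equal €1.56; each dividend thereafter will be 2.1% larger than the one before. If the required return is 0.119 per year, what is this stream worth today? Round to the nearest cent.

Value at end of year 7: C₁ / (r − g) = €1.56 / (0.119 − 0.021) = €15.9184
Discount to today: PV = €15.9184 / (1 + 0.119)^7 = €15.9184 / 2.196902 = €7.25

€7.25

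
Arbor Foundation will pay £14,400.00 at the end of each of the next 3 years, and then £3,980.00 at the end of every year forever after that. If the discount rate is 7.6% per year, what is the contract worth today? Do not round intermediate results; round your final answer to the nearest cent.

PV of 3-year annuity: £14,400.00 × [1 − (1+0.076)^−3] / 0.076 = 37379.68280
Perpetuity value at year 3: £3,980.00 / 0.076 = 52368.42105
PV of perpetuity: 52368.42105 / (1+0.076)^3 = 42037.09206
Total PV = 37379.68280 + 42037.09206 = 79416.77485

£79416.77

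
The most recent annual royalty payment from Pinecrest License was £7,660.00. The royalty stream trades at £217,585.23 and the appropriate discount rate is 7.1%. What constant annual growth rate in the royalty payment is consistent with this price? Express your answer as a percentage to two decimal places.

P = D₀(1+g)/(r−g) ⇒ P(r−g) = D₀(1+g) ⇒ g(P+D₀) = P·r − D₀
g = (P·r − D₀)/(P + D₀) = (£217,585.23×0.071 − £7,660.00) / (£217,585.23 + £7,660.00) = 0.034578

3.46%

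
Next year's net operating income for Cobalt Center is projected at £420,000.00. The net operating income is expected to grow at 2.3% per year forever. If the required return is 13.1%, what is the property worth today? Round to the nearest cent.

£3888888.89

Growing perpetuity: P = D₁ / (r − g) = £420,000.0000 / (0.131 − 0.023) = £3,888,888.89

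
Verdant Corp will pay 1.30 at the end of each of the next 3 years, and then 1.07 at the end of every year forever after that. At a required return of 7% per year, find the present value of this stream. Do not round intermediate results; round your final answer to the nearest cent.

PV of 3-year annuity: 1.30 × [1 − (1+0.07)^−3] / 0.07 = 3.41161
Perpetuity value at year 3: 1.07 / 0.07 = 15.28571
PV of perpetuity: 15.28571 / (1+0.07)^3 = 12.47770
Total PV = 3.41161 + 12.47770 = 15.88931

15.89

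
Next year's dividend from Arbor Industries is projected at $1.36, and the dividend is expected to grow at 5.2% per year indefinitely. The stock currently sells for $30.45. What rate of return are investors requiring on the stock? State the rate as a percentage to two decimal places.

P = D₁/(r − g) ⇒ r = D₁/P + g = $1.3600/$30.45 + 0.052 = 0.044663 + 0.052 = 0.096663

9.67%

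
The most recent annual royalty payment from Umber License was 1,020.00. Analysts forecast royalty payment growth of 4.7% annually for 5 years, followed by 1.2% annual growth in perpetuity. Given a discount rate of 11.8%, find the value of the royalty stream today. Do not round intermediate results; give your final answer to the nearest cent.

11221.35

D_1 = 1067.94000
D_2 = 1118.13318
D_3 = 1170.68544
D_4 = 1225.70766
D_5 = 1283.31591
Terminal value at year 5: TV = D_5×(1+g_2)/(r−g_2) = 1298.71571/0.106 = 12252.03496
P_0 = D_1/(1+r)^1 + D_2/(1+r)^2 + D_3/(1+r)^3 + D_4/(1+r)^4 + D_5/(1+r)^5 + TV/(1+r)^5
    = 955.22361 + 894.56093 + 837.75071 + 784.54830 + 734.72457 + 7014.54022 = 11221.34834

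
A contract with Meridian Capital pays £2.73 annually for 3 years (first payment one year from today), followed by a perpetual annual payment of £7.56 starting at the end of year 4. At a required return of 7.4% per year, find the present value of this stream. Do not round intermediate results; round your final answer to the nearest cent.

PV of 3-year annuity: £2.73 × [1 − (1+0.074)^−3] / 0.074 = 7.11235
Perpetuity value at year 3: £7.56 / 0.074 = 102.16216
PV of perpetuity: 102.16216 / (1+0.074)^3 = 82.46644
Total PV = 7.11235 + 82.46644 = 89.57878

£89.58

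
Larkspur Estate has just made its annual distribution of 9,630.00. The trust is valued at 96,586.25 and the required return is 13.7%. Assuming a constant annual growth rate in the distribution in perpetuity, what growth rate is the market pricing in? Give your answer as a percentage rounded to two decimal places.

3.39%

P = D₀(1+g)/(r−g) ⇒ P(r−g) = D₀(1+g) ⇒ g(P+D₀) = P·r − D₀
g = (P·r − D₀)/(P + D₀) = (96,586.25×0.137 − 9,630.00) / (96,586.25 + 9,630.00) = 0.033915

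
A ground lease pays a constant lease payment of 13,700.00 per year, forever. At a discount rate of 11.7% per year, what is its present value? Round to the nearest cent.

117094.02

Level perpetuity: PV = C / r = 13,700.00 / 0.117 = 117,094.02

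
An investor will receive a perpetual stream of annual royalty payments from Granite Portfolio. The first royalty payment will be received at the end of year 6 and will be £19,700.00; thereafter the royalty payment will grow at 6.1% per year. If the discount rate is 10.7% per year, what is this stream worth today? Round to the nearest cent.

Value at end of year 5: C₁ / (r − g) = £19,700.00 / (0.107 − 0.061) = £428,260.8696
Discount to today: PV = £428,260.8696 / (1 + 0.107)^5 = £428,260.8696 / 1.662410 = £257,614.49

£257614.49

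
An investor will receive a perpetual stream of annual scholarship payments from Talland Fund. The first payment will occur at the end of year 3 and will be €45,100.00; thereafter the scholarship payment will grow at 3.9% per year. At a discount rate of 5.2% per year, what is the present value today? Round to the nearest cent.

Value at end of year 2: C₁ / (r − g) = €45,100.00 / (0.052 − 0.039) = €3,469,230.7692
Discount to today: PV = €3,469,230.7692 / (1 + 0.052)^2 = €3,469,230.7692 / 1.106704 = €3,134,741.33

€3134741.33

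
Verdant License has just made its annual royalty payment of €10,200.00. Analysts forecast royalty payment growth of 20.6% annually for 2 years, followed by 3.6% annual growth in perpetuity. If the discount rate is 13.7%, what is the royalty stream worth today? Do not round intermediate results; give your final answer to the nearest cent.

€140004.25

D_1 = 12301.20000
D_2 = 14835.24720
Terminal value at year 2: TV = D_2×(1+g_2)/(r−g_2) = 15369.31610/0.101 = 152171.44653
P_0 = D_1/(1+r)^1 + D_2/(1+r)^2 + TV/(1+r)^2
    = 10818.99736 + 11475.55921 + 117709.69642 = 140004.25298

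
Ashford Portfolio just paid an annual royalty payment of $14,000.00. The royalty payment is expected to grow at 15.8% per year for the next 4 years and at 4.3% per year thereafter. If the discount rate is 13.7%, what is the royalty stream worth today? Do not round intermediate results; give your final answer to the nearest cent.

D_1 = 16212.00000
D_2 = 18773.49600
D_3 = 21739.70837
D_4 = 25174.58229
Terminal value at year 4: TV = D_4×(1+g_2)/(r−g_2) = 26257.08933/0.094 = 279330.73754
P_0 = D_1/(1+r)^1 + D_2/(1+r)^2 + D_3/(1+r)^3 + D_4/(1+r)^4 + TV/(1+r)^4
    = 14258.57520 + 14521.92619 + 14790.14119 + 15063.31002 + 167138.64204 = 225772.59464

$225772.59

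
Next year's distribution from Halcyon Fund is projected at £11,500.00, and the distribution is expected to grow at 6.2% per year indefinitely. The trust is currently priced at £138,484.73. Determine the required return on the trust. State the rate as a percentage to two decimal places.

P = D₁/(r − g) ⇒ r = D₁/P + g = £11,500.0000/£138,484.73 + 0.062 = 0.083042 + 0.062 = 0.145042

14.50%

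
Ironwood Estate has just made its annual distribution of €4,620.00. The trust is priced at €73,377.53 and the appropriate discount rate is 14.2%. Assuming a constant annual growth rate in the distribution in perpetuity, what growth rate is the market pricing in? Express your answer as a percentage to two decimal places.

7.44%

P = D₀(1+g)/(r−g) ⇒ P(r−g) = D₀(1+g) ⇒ g(P+D₀) = P·r − D₀
g = (P·r − D₀)/(P + D₀) = (€73,377.53×0.142 − €4,620.00) / (€73,377.53 + €4,620.00) = 0.074356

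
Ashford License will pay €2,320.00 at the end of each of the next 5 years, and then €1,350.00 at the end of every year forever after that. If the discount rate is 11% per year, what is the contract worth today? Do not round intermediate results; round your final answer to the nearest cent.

PV of 5-year annuity: €2,320.00 × [1 − (1+0.11)^−5] / 0.11 = 8574.48108
Perpetuity value at year 5: €1,350.00 / 0.11 = 12272.72727
PV of perpetuity: 12272.72727 / (1+0.11)^5 = 7283.26630
Total PV = 8574.48108 + 7283.26630 = 15857.74738

€15857.75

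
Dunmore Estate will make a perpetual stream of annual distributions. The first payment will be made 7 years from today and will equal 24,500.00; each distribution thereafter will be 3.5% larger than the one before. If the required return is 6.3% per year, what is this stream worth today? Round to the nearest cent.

606468.80

Value at end of year 6: C₁ / (r − g) = 24,500.00 / (0.063 − 0.035) = 875,000.0000
Discount to today: PV = 875,000.0000 / (1 + 0.063)^6 = 875,000.0000 / 1.442778 = 606,468.80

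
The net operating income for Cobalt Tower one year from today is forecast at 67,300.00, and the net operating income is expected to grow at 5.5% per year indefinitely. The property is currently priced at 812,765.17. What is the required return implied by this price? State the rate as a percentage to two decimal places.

P = D₁/(r − g) ⇒ r = D₁/P + g = 67,300.0000/812,765.17 + 0.055 = 0.082804 + 0.055 = 0.137804

13.78%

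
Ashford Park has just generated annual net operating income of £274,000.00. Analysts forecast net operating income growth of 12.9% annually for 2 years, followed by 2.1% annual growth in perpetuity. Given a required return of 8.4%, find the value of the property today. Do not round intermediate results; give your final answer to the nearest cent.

D_1 = 309346.00000
D_2 = 349251.63400
Terminal value at year 2: TV = D_2×(1+g_2)/(r−g_2) = 356585.91831/0.063 = 5660093.94149
P_0 = D_1/(1+r)^1 + D_2/(1+r)^2 + TV/(1+r)^2
    = 285374.53875 + 297221.26775 + 4816871.65675 = 5399467.46325

£5399467.46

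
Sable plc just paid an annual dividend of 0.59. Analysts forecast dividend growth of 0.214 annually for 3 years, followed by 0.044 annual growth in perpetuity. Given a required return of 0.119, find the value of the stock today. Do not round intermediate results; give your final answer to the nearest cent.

12.58

D_1 = 0.71626
D_2 = 0.86954
D_3 = 1.05562
Terminal value at year 3: TV = D_3×(1+g_2)/(r−g_2) = 1.10207/0.075 = 14.69425
P_0 = D_1/(1+r)^1 + D_2/(1+r)^2 + D_3/(1+r)^3 + TV/(1+r)^3
    = 0.64009 + 0.69443 + 0.75339 + 10.48714 = 12.57505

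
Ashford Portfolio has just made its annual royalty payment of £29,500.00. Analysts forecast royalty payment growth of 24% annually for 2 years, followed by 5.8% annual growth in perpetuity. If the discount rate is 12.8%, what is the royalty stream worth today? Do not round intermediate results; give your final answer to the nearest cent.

D_1 = 36580.00000
D_2 = 45359.20000
Terminal value at year 2: TV = D_2×(1+g_2)/(r−g_2) = 47990.03360/0.07 = 685571.90857
P_0 = D_1/(1+r)^1 + D_2/(1+r)^2 + TV/(1+r)^2
    = 32429.07801 + 35648.98647 + 538808.96692 = 606887.03141

£606887.03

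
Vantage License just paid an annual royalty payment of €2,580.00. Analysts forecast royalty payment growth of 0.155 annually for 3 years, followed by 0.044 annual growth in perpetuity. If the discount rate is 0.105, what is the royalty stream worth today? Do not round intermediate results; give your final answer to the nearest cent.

€58887.24

D_1 = 2979.90000
D_2 = 3441.78450
D_3 = 3975.26110
Terminal value at year 3: TV = D_3×(1+g_2)/(r−g_2) = 4150.17259/0.061 = 68035.61616
P_0 = D_1/(1+r)^1 + D_2/(1+r)^2 + D_3/(1+r)^3 + TV/(1+r)^3
    = 2696.74208 + 2818.76661 + 2946.31261 + 50425.41583 = 58887.23713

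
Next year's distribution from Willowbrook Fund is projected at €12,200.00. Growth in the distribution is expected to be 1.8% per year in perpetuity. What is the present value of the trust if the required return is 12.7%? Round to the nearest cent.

Growing perpetuity: P = D₁ / (r − g) = €12,200.0000 / (0.127 − 0.018) = €111,926.61

€111926.61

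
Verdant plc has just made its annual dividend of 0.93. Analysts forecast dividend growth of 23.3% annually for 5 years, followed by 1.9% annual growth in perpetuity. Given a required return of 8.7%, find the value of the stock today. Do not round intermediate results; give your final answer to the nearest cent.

33.07

D_1 = 1.14669
D_2 = 1.41387
D_3 = 1.74330
D_4 = 2.14949
D_5 = 2.65032
Terminal value at year 5: TV = D_5×(1+g_2)/(r−g_2) = 2.70068/0.068 = 39.71583
P_0 = D_1/(1+r)^1 + D_2/(1+r)^2 + D_3/(1+r)^3 + D_4/(1+r)^4 + D_5/(1+r)^5 + TV/(1+r)^5
    = 1.05491 + 1.19660 + 1.35732 + 1.53963 + 1.74643 + 26.17073 = 33.06563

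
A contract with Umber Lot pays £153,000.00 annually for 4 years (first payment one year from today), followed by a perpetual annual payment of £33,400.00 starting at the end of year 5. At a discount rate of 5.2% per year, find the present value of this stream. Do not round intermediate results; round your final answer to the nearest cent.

PV of 4-year annuity: £153,000.00 × [1 − (1+0.052)^−4] / 0.052 = 540019.38242
Perpetuity value at year 4: £33,400.00 / 0.052 = 642307.69231
PV of perpetuity: 642307.69231 / (1+0.052)^4 = 524421.10817
Total PV = 540019.38242 + 524421.10817 = 1064440.49059

£1064440.49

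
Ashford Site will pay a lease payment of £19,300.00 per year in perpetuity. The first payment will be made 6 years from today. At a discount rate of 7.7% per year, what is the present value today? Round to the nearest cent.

Value at end of year 5: C / r = £19,300.00 / 0.077 = £250,649.3506
Discount to today: PV = £250,649.3506 / (1 + 0.077)^5 = £250,649.3506 / 1.449034 = £172,976.88

£172976.88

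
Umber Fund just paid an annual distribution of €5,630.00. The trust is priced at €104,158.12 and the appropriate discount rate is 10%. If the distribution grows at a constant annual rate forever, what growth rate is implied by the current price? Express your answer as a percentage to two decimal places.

P = D₀(1+g)/(r−g) ⇒ P(r−g) = D₀(1+g) ⇒ g(P+D₀) = P·r − D₀
g = (P·r − D₀)/(P + D₀) = (€104,158.12×0.1 − €5,630.00) / (€104,158.12 + €5,630.00) = 0.043591

4.36%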